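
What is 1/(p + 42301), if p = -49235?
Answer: -1/6934 ≈ -0.00014422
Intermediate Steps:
1/(p + 42301) = 1/(-49235 + 42301) = 1/(-6934) = -1/6934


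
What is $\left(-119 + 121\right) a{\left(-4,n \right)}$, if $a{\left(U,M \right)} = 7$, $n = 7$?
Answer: $14$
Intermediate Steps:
$\left(-119 + 121\right) a{\left(-4,n \right)} = \left(-119 + 121\right) 7 = 2 \cdot 7 = 14$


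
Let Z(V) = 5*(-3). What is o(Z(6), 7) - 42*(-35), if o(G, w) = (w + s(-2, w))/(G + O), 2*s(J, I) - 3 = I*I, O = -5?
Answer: 29367/20 ≈ 1468.3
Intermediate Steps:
s(J, I) = 3/2 + I**2/2 (s(J, I) = 3/2 + (I*I)/2 = 3/2 + I**2/2)
Z(V) = -15
o(G, w) = (3/2 + w + w**2/2)/(-5 + G) (o(G, w) = (w + (3/2 + w**2/2))/(G - 5) = (3/2 + w + w**2/2)/(-5 + G))
o(Z(6), 7) - 42*(-35) = (3 + 7**2 + 2*7)/(2*(-5 - 15)) - 42*(-35) = (1/2)*(3 + 49 + 14)/(-20) + 1470 = (1/2)*(-1/20)*66 + 1470 = -33/20 + 1470 = 29367/20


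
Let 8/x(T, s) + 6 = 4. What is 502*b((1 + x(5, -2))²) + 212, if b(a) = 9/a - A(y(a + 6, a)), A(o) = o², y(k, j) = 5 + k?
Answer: -200086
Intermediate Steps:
x(T, s) = -4 (x(T, s) = 8/(-6 + 4) = 8/(-2) = 8*(-½) = -4)
b(a) = -(11 + a)² + 9/a (b(a) = 9/a - (5 + (a + 6))² = 9/a - (5 + (6 + a))² = 9/a - (11 + a)² = -(11 + a)² + 9/a)
502*b((1 + x(5, -2))²) + 212 = 502*(-(11 + (1 - 4)²)² + 9/((1 - 4)²)) + 212 = 502*(-(11 + (-3)²)² + 9/((-3)²)) + 212 = 502*(-(11 + 9)² + 9/9) + 212 = 502*(-1*20² + 9*(⅑)) + 212 = 502*(-1*400 + 1) + 212 = 502*(-400 + 1) + 212 = 502*(-399) + 212 = -200298 + 212 = -200086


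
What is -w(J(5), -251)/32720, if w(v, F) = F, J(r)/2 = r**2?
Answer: 251/32720 ≈ 0.0076711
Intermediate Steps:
J(r) = 2*r**2
-w(J(5), -251)/32720 = -(-251)/32720 = -1*(-251/32720) = 251/32720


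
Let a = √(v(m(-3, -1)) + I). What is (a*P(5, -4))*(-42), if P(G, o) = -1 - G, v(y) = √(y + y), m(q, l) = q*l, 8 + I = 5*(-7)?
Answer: 252*√(-43 + √6) ≈ 1604.7*I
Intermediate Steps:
I = -43 (I = -8 + 5*(-7) = -8 - 35 = -43)
m(q, l) = l*q
v(y) = √2*√y (v(y) = √(2*y) = √2*√y)
a = √(-43 + √6) (a = √(√2*√(-1*(-3)) - 43) = √(√2*√3 - 43) = √(√6 - 43) = √(-43 + √6) ≈ 6.3679*I)
(a*P(5, -4))*(-42) = (√(-43 + √6)*(-1 - 1*5))*(-42) = (√(-43 + √6)*(-1 - 5))*(-42) = (√(-43 + √6)*(-6))*(-42) = -6*√(-43 + √6)*(-42) = 252*√(-43 + √6)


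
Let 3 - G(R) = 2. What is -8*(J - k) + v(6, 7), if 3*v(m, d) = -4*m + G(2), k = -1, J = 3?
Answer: -119/3 ≈ -39.667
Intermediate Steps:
G(R) = 1 (G(R) = 3 - 1*2 = 3 - 2 = 1)
v(m, d) = ⅓ - 4*m/3 (v(m, d) = (-4*m + 1)/3 = (1 - 4*m)/3 = ⅓ - 4*m/3)
-8*(J - k) + v(6, 7) = -8*(3 - 1*(-1)) + (⅓ - 4/3*6) = -8*(3 + 1) + (⅓ - 8) = -8*4 - 23/3 = -32 - 23/3 = -119/3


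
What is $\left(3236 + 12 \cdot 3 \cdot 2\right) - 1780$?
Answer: $1528$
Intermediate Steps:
$\left(3236 + 12 \cdot 3 \cdot 2\right) - 1780 = \left(3236 + 36 \cdot 2\right) - 1780 = \left(3236 + 72\right) - 1780 = 3308 - 1780 = 1528$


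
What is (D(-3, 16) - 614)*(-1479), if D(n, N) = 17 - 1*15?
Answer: 905148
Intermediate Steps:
D(n, N) = 2 (D(n, N) = 17 - 15 = 2)
(D(-3, 16) - 614)*(-1479) = (2 - 614)*(-1479) = -612*(-1479) = 905148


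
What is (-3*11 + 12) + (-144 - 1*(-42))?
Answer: -123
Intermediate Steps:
(-3*11 + 12) + (-144 - 1*(-42)) = (-33 + 12) + (-144 + 42) = -21 - 102 = -123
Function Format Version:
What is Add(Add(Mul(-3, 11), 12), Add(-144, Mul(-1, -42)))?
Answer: -123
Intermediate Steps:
Add(Add(Mul(-3, 11), 12), Add(-144, Mul(-1, -42))) = Add(Add(-33, 12), Add(-144, 42)) = Add(-21, -102) = -123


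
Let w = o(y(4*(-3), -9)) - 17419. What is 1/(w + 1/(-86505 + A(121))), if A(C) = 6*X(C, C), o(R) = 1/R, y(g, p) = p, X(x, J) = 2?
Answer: -259479/4519893535 ≈ -5.7408e-5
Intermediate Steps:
A(C) = 12 (A(C) = 6*2 = 12)
w = -156772/9 (w = 1/(-9) - 17419 = -⅑ - 17419 = -156772/9 ≈ -17419.)
1/(w + 1/(-86505 + A(121))) = 1/(-156772/9 + 1/(-86505 + 12)) = 1/(-156772/9 + 1/(-86493)) = 1/(-156772/9 - 1/86493) = 1/(-4519893535/259479) = -259479/4519893535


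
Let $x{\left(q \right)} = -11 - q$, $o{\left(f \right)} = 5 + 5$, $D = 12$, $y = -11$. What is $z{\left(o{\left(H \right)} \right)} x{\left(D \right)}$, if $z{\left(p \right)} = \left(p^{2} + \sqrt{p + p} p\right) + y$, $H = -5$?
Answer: $-2047 - 460 \sqrt{5} \approx -3075.6$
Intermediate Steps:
$o{\left(f \right)} = 10$
$z{\left(p \right)} = -11 + p^{2} + \sqrt{2} p^{\frac{3}{2}}$ ($z{\left(p \right)} = \left(p^{2} + \sqrt{p + p} p\right) - 11 = \left(p^{2} + \sqrt{2 p} p\right) - 11 = \left(p^{2} + \sqrt{2} \sqrt{p} p\right) - 11 = \left(p^{2} + \sqrt{2} p^{\frac{3}{2}}\right) - 11 = -11 + p^{2} + \sqrt{2} p^{\frac{3}{2}}$)
$z{\left(o{\left(H \right)} \right)} x{\left(D \right)} = \left(-11 + 10^{2} + \sqrt{2} \cdot 10^{\frac{3}{2}}\right) \left(-11 - 12\right) = \left(-11 + 100 + \sqrt{2} \cdot 10 \sqrt{10}\right) \left(-11 - 12\right) = \left(-11 + 100 + 20 \sqrt{5}\right) \left(-23\right) = \left(89 + 20 \sqrt{5}\right) \left(-23\right) = -2047 - 460 \sqrt{5}$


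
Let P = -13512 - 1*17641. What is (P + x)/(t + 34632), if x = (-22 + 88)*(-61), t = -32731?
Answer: -35179/1901 ≈ -18.506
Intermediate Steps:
P = -31153 (P = -13512 - 17641 = -31153)
x = -4026 (x = 66*(-61) = -4026)
(P + x)/(t + 34632) = (-31153 - 4026)/(-32731 + 34632) = -35179/1901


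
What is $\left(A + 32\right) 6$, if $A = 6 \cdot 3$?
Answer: $300$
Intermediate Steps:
$A = 18$
$\left(A + 32\right) 6 = \left(18 + 32\right) 6 = 50 \cdot 6 = 300$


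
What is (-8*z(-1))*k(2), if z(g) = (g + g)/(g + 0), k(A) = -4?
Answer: 64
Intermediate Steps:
z(g) = 2 (z(g) = (2*g)/g = 2)
(-8*z(-1))*k(2) = -8*2*(-4) = -16*(-4) = 64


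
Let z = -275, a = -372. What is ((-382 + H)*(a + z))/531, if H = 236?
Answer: 94462/531 ≈ 177.89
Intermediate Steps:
((-382 + H)*(a + z))/531 = ((-382 + 236)*(-372 - 275))/531 = -146*(-647)*(1/531) = 94462*(1/531) = 94462/531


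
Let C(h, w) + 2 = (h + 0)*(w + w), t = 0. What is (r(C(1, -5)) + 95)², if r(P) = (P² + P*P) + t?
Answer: 146689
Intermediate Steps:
C(h, w) = -2 + 2*h*w (C(h, w) = -2 + (h + 0)*(w + w) = -2 + h*(2*w) = -2 + 2*h*w)
r(P) = 2*P² (r(P) = (P² + P*P) + 0 = (P² + P²) + 0 = 2*P² + 0 = 2*P²)
(r(C(1, -5)) + 95)² = (2*(-2 + 2*1*(-5))² + 95)² = (2*(-2 - 10)² + 95)² = (2*(-12)² + 95)² = (2*144 + 95)² = (288 + 95)² = 383² = 146689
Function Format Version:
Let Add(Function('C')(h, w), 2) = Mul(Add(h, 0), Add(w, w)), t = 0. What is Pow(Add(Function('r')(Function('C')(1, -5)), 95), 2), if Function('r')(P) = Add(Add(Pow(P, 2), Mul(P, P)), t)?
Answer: 146689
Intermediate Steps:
Function('C')(h, w) = Add(-2, Mul(2, h, w)) (Function('C')(h, w) = Add(-2, Mul(Add(h, 0), Add(w, w))) = Add(-2, Mul(h, Mul(2, w))) = Add(-2, Mul(2, h, w)))
Function('r')(P) = Mul(2, Pow(P, 2)) (Function('r')(P) = Add(Add(Pow(P, 2), Mul(P, P)), 0) = Add(Add(Pow(P, 2), Pow(P, 2)), 0) = Add(Mul(2, Pow(P, 2)), 0) = Mul(2, Pow(P, 2)))
Pow(Add(Function('r')(Function('C')(1, -5)), 95), 2) = Pow(Add(Mul(2, Pow(Add(-2, Mul(2, 1, -5)), 2)), 95), 2) = Pow(Add(Mul(2, Pow(Add(-2, -10), 2)), 95), 2) = Pow(Add(Mul(2, Pow(-12, 2)), 95), 2) = Pow(Add(Mul(2, 144), 95), 2) = Pow(Add(288, 95), 2) = Pow(383, 2) = 146689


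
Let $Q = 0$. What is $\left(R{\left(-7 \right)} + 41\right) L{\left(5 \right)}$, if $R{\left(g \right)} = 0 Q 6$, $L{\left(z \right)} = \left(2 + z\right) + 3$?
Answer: $410$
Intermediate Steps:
$L{\left(z \right)} = 5 + z$
$R{\left(g \right)} = 0$ ($R{\left(g \right)} = 0 \cdot 0 \cdot 6 = 0 \cdot 6 = 0$)
$\left(R{\left(-7 \right)} + 41\right) L{\left(5 \right)} = \left(0 + 41\right) \left(5 + 5\right) = 41 \cdot 10 = 410$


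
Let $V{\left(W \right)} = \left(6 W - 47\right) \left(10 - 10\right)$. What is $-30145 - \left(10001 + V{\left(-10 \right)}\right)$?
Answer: $-40146$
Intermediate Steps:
$V{\left(W \right)} = 0$ ($V{\left(W \right)} = \left(-47 + 6 W\right) 0 = 0$)
$-30145 - \left(10001 + V{\left(-10 \right)}\right) = -30145 - 10001 = -40146$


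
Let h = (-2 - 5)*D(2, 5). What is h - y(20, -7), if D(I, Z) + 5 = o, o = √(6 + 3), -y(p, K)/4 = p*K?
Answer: -546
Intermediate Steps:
y(p, K) = -4*K*p (y(p, K) = -4*p*K = -4*K*p)
o = 3 (o = √9 = 3)
D(I, Z) = -2 (D(I, Z) = -5 + 3 = -2)
h = 14 (h = (-2 - 5)*(-2) = -7*(-2) = 14)
h - y(20, -7) = 14 - (-4)*(-7)*20 = 14 - 1*560 = 14 - 560 = -546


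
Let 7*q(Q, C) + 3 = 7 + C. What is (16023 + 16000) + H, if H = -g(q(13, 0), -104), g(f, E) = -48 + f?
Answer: 224493/7 ≈ 32070.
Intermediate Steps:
q(Q, C) = 4/7 + C/7 (q(Q, C) = -3/7 + (7 + C)/7 = -3/7 + (1 + C/7) = 4/7 + C/7)
H = 332/7 (H = -(-48 + (4/7 + (⅐)*0)) = -(-48 + (4/7 + 0)) = -(-48 + 4/7) = -1*(-332/7) = 332/7 ≈ 47.429)
(16023 + 16000) + H = (16023 + 16000) + 332/7 = 32023 + 332/7 = 224493/7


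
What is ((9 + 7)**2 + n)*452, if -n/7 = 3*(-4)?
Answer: 153680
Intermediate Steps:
n = 84 (n = -21*(-4) = -7*(-12) = 84)
((9 + 7)**2 + n)*452 = ((9 + 7)**2 + 84)*452 = (16**2 + 84)*452 = (256 + 84)*452 = 340*452 = 153680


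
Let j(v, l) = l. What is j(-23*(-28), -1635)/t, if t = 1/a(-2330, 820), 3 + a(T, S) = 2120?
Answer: -3461295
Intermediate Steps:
a(T, S) = 2117 (a(T, S) = -3 + 2120 = 2117)
t = 1/2117 ≈ 0.00047237
j(-23*(-28), -1635)/t = -1635/1/2117 = -1635*2117 = -3461295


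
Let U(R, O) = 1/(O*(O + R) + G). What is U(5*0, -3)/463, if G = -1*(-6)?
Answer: 1/6945 ≈ 0.00014399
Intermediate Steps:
G = 6
U(R, O) = 1/(6 + O*(O + R)) (U(R, O) = 1/(O*(O + R) + 6) = 1/(6 + O*(O + R)))
U(5*0, -3)/463 = 1/((6 + (-3)² - 15*0)*463) = (1/463)/(6 + 9 - 3*0) = (1/463)/(6 + 9 + 0) = (1/463)/15 = (1/15)*(1/463) = 1/6945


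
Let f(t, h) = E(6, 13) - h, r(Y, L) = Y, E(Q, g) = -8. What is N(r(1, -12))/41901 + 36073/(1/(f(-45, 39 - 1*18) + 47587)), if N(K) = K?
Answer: 71883668414335/41901 ≈ 1.7156e+9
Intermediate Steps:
f(t, h) = -8 - h
N(r(1, -12))/41901 + 36073/(1/(f(-45, 39 - 1*18) + 47587)) = 1/41901 + 36073/(1/((-8 - (39 - 1*18)) + 47587)) = 1*(1/41901) + 36073/(1/((-8 - (39 - 18)) + 47587)) = 1/41901 + 36073/(1/((-8 - 1*21) + 47587)) = 1/41901 + 36073/(1/((-8 - 21) + 47587)) = 1/41901 + 36073/(1/(-29 + 47587)) = 1/41901 + 36073/(1/47558) = 1/41901 + 36073*47558 = 1/41901 + 1715559734 = 71883668414335/41901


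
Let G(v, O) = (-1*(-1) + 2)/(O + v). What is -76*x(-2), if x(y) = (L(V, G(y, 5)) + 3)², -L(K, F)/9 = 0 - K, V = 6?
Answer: -246924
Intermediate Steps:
G(v, O) = 3/(O + v) (G(v, O) = (1 + 2)/(O + v) = 3/(O + v))
L(K, F) = 9*K (L(K, F) = -9*(0 - K) = -(-9)*K = 9*K)
x(y) = 3249 (x(y) = (9*6 + 3)² = (54 + 3)² = 57² = 3249)
-76*x(-2) = -76*3249 = -246924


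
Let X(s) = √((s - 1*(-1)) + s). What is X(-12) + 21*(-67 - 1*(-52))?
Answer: -315 + I*√23 ≈ -315.0 + 4.7958*I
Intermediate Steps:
X(s) = √(1 + 2*s) (X(s) = √((s + 1) + s) = √((1 + s) + s) = √(1 + 2*s))
X(-12) + 21*(-67 - 1*(-52)) = √(1 + 2*(-12)) + 21*(-67 - 1*(-52)) = √(1 - 24) + 21*(-67 + 52) = √(-23) + 21*(-15) = I*√23 - 315 = -315 + I*√23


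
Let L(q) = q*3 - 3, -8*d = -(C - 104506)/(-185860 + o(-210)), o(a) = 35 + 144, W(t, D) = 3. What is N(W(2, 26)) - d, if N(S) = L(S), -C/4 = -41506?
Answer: 4487103/742724 ≈ 6.0414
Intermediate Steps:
C = 166024 (C = -4*(-41506) = 166024)
o(a) = 179
d = -30759/742724 (d = -(-1)*(166024 - 104506)/(-185860 + 179)/8 = -(-1)*61518/(-185681)/8 = -(-1)*61518*(-1/185681)/8 = -(-1)*(-61518)/(8*185681) = -⅛*61518/185681 = -30759/742724 ≈ -0.041414)
L(q) = -3 + 3*q (L(q) = 3*q - 3 = -3 + 3*q)
N(S) = -3 + 3*S
N(W(2, 26)) - d = (-3 + 3*3) - 1*(-30759/742724) = (-3 + 9) + 30759/742724 = 6 + 30759/742724 = 4487103/742724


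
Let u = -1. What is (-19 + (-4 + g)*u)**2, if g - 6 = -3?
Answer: 324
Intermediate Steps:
g = 3 (g = 6 - 3 = 3)
(-19 + (-4 + g)*u)**2 = (-19 + (-4 + 3)*(-1))**2 = (-19 - 1*(-1))**2 = (-19 + 1)**2 = (-18)**2 = 324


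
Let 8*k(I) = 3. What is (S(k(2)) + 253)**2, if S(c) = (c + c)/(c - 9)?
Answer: 33837489/529 ≈ 63965.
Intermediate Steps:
k(I) = 3/8 (k(I) = (1/8)*3 = 3/8)
S(c) = 2*c/(-9 + c) (S(c) = (2*c)/(-9 + c) = 2*c/(-9 + c))
(S(k(2)) + 253)**2 = (2*(3/8)/(-9 + 3/8) + 253)**2 = (2*(3/8)/(-69/8) + 253)**2 = (2*(3/8)*(-8/69) + 253)**2 = (-2/23 + 253)**2 = (5817/23)**2 = 33837489/529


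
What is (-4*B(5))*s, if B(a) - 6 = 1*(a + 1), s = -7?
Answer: 336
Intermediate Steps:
B(a) = 7 + a (B(a) = 6 + 1*(a + 1) = 6 + 1*(1 + a) = 6 + (1 + a) = 7 + a)
(-4*B(5))*s = -4*(7 + 5)*(-7) = -4*12*(-7) = -48*(-7) = 336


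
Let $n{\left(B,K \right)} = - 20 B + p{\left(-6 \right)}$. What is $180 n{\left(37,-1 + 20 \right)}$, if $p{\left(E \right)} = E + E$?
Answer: $-135360$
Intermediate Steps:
$p{\left(E \right)} = 2 E$
$n{\left(B,K \right)} = -12 - 20 B$ ($n{\left(B,K \right)} = - 20 B + 2 \left(-6\right) = - 20 B - 12 = -12 - 20 B$)
$180 n{\left(37,-1 + 20 \right)} = 180 \left(-12 - 740\right) = 180 \left(-752\right) = -135360$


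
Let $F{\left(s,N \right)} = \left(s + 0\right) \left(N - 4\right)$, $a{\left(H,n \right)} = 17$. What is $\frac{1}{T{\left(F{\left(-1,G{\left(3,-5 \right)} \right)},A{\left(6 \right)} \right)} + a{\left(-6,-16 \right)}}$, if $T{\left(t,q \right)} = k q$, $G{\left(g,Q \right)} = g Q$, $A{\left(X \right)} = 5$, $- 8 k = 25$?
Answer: $\frac{8}{11} \approx 0.72727$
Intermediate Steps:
$k = - \frac{25}{8}$ ($k = \left(- \frac{1}{8}\right) 25 = - \frac{25}{8} \approx -3.125$)
$G{\left(g,Q \right)} = Q g$
$F{\left(s,N \right)} = s \left(-4 + N\right)$
$T{\left(t,q \right)} = - \frac{25 q}{8}$
$\frac{1}{T{\left(F{\left(-1,G{\left(3,-5 \right)} \right)},A{\left(6 \right)} \right)} + a{\left(-6,-16 \right)}} = \frac{1}{\left(- \frac{25}{8}\right) 5 + 17} = \frac{1}{- \frac{125}{8} + 17} = \frac{1}{\frac{11}{8}} = \frac{8}{11}$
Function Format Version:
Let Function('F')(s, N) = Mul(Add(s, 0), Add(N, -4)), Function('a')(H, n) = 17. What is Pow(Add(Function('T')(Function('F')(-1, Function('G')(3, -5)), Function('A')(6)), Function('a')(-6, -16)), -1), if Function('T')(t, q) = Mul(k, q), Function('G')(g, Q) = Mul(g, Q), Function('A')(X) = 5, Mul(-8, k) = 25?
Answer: Rational(8, 11) ≈ 0.72727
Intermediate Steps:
k = Rational(-25, 8) (k = Mul(Rational(-1, 8), 25) = Rational(-25, 8) ≈ -3.1250)
Function('G')(g, Q) = Mul(Q, g)
Function('F')(s, N) = Mul(s, Add(-4, N))
Function('T')(t, q) = Mul(Rational(-25, 8), q)
Pow(Add(Function('T')(Function('F')(-1, Function('G')(3, -5)), Function('A')(6)), Function('a')(-6, -16)), -1) = Pow(Add(Mul(Rational(-25, 8), 5), 17), -1) = Pow(Add(Rational(-125, 8), 17), -1) = Pow(Rational(11, 8), -1) = Rational(8, 11)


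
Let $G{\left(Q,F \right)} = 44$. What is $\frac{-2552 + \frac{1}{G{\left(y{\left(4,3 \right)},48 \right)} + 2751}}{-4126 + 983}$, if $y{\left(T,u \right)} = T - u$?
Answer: $\frac{1018977}{1254955} \approx 0.81196$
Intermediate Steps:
$\frac{-2552 + \frac{1}{G{\left(y{\left(4,3 \right)},48 \right)} + 2751}}{-4126 + 983} = \frac{-2552 + \frac{1}{44 + 2751}}{-4126 + 983} = \frac{-2552 + \frac{1}{2795}}{-3143} = \left(-2552 + \frac{1}{2795}\right) \left(- \frac{1}{3143}\right) = \left(- \frac{7132839}{2795}\right) \left(- \frac{1}{3143}\right) = \frac{1018977}{1254955}$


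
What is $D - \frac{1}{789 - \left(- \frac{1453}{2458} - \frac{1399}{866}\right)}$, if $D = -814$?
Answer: $- \frac{342732084419}{421046133} \approx -814.0$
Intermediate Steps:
$D - \frac{1}{789 - \left(- \frac{1453}{2458} - \frac{1399}{866}\right)} = -814 - \frac{1}{789 - \left(- \frac{1453}{2458} - \frac{1399}{866}\right)} = -814 - \frac{1}{789 - - \frac{1174260}{532157}} = -814 - \frac{1}{789 + \left(\frac{1399}{866} + \frac{1453}{2458}\right)} = -814 - \frac{1}{789 + \frac{1174260}{532157}} = -814 - \frac{1}{\frac{421046133}{532157}} = -814 - \frac{532157}{421046133} = - \frac{342732084419}{421046133}$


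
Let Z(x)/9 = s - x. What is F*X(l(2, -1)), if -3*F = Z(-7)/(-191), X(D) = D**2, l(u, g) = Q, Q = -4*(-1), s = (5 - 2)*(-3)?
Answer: -96/191 ≈ -0.50262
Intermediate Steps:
s = -9 (s = 3*(-3) = -9)
Z(x) = -81 - 9*x (Z(x) = 9*(-9 - x) = -81 - 9*x)
Q = 4
l(u, g) = 4
F = -6/191 (F = -(-81 - 9*(-7))/(3*(-191)) = -(-81 + 63)*(-1)/(3*191) = -(-6)*(-1)/191 = -1/3*18/191 = -6/191 ≈ -0.031414)
F*X(l(2, -1)) = -6/191*4**2 = -6/191*16 = -96/191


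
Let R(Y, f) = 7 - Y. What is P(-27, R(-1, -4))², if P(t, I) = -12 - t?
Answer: 225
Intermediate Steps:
P(-27, R(-1, -4))² = (-12 - 1*(-27))² = (-12 + 27)² = 15² = 225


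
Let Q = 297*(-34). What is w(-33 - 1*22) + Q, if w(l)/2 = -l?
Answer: -9988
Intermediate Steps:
w(l) = -2*l (w(l) = 2*(-l) = -2*l)
Q = -10098
w(-33 - 1*22) + Q = -2*(-33 - 1*22) - 10098 = -2*(-33 - 22) - 10098 = -2*(-55) - 10098 = 110 - 10098 = -9988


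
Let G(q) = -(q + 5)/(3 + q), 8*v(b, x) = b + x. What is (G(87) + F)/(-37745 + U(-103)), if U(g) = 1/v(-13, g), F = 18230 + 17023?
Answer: -46003831/49257315 ≈ -0.93395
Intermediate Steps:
v(b, x) = b/8 + x/8 (v(b, x) = (b + x)/8 = b/8 + x/8)
F = 35253
G(q) = -(5 + q)/(3 + q)
U(g) = 1/(-13/8 + g/8) (U(g) = 1/((⅛)*(-13) + g/8) = 1/(-13/8 + g/8))
(G(87) + F)/(-37745 + U(-103)) = ((-5 - 1*87)/(3 + 87) + 35253)/(-37745 + 8/(-13 - 103)) = ((-5 - 87)/90 + 35253)/(-37745 + 8/(-116)) = ((1/90)*(-92) + 35253)/(-37745 + 8*(-1/116)) = (-46/45 + 35253)/(-37745 - 2/29) = 1586339/(45*(-1094607/29)) = (1586339/45)*(-29/1094607) = -46003831/49257315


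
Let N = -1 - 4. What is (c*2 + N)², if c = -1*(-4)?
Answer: 9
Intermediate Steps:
c = 4
N = -5
(c*2 + N)² = (4*2 - 5)² = (8 - 5)² = 3² = 9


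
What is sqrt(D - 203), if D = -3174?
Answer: I*sqrt(3377) ≈ 58.112*I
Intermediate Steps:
sqrt(D - 203) = sqrt(-3174 - 203) = sqrt(-3377) = I*sqrt(3377)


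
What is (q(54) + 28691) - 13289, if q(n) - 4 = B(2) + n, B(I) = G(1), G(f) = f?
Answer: 15461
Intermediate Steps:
B(I) = 1
q(n) = 5 + n (q(n) = 4 + (1 + n) = 5 + n)
(q(54) + 28691) - 13289 = ((5 + 54) + 28691) - 13289 = (59 + 28691) - 13289 = 28750 - 13289 = 15461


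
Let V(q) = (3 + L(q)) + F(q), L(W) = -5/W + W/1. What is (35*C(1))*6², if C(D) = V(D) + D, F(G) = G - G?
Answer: 0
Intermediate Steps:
F(G) = 0
L(W) = W - 5/W (L(W) = -5/W + W*1 = -5/W + W = W - 5/W)
V(q) = 3 + q - 5/q (V(q) = (3 + (q - 5/q)) + 0 = (3 + q - 5/q) + 0 = 3 + q - 5/q)
C(D) = 3 - 5/D + 2*D (C(D) = (3 + D - 5/D) + D = 3 - 5/D + 2*D)
(35*C(1))*6² = (35*(3 - 5/1 + 2*1))*6² = (35*(3 - 5*1 + 2))*36 = (35*(3 - 5 + 2))*36 = (35*0)*36 = 0*36 = 0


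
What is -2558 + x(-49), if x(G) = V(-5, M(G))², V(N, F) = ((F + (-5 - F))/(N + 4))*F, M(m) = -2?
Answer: -2458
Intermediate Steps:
V(N, F) = -5*F/(4 + N) (V(N, F) = (-5/(4 + N))*F = -5*F/(4 + N))
x(G) = 100 (x(G) = (-5*(-2)/(4 - 5))² = (-5*(-2)/(-1))² = (-5*(-2)*(-1))² = (-10)² = 100)
-2558 + x(-49) = -2558 + 100 = -2458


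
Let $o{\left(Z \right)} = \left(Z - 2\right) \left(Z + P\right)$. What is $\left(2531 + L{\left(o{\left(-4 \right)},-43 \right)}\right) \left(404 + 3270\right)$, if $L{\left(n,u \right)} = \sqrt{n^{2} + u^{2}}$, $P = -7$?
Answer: $9298894 + 3674 \sqrt{6205} \approx 9.5883 \cdot 10^{6}$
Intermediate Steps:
$o{\left(Z \right)} = \left(-7 + Z\right) \left(-2 + Z\right)$ ($o{\left(Z \right)} = \left(Z - 2\right) \left(Z - 7\right) = \left(-2 + Z\right) \left(-7 + Z\right) = \left(-7 + Z\right) \left(-2 + Z\right)$)
$\left(2531 + L{\left(o{\left(-4 \right)},-43 \right)}\right) \left(404 + 3270\right) = \left(2531 + \sqrt{\left(14 + \left(-4\right)^{2} - -36\right)^{2} + \left(-43\right)^{2}}\right) \left(404 + 3270\right) = \left(2531 + \sqrt{\left(14 + 16 + 36\right)^{2} + 1849}\right) 3674 = \left(2531 + \sqrt{66^{2} + 1849}\right) 3674 = \left(2531 + \sqrt{4356 + 1849}\right) 3674 = \left(2531 + \sqrt{6205}\right) 3674 = 9298894 + 3674 \sqrt{6205}$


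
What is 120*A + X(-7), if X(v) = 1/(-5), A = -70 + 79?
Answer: 5399/5 ≈ 1079.8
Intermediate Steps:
A = 9
X(v) = -1/5
120*A + X(-7) = 120*9 - 1/5 = 1080 - 1/5 = 5399/5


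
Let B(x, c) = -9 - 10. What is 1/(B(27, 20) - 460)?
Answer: -1/479 ≈ -0.0020877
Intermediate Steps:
B(x, c) = -19
1/(B(27, 20) - 460) = 1/(-19 - 460) = 1/(-479) = -1/479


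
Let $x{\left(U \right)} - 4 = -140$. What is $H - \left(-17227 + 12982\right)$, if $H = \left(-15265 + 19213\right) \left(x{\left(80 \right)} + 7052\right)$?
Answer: $27308613$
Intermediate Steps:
$x{\left(U \right)} = -136$ ($x{\left(U \right)} = 4 - 140 = -136$)
$H = 27304368$ ($H = \left(-15265 + 19213\right) \left(-136 + 7052\right) = 3948 \cdot 6916 = 27304368$)
$H - \left(-17227 + 12982\right) = 27304368 - \left(-17227 + 12982\right) = 27304368 - -4245 = 27304368 + 4245 = 27308613$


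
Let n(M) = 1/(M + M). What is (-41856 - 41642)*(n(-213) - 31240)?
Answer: 555605753509/213 ≈ 2.6085e+9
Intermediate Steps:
n(M) = 1/(2*M)
(-41856 - 41642)*(n(-213) - 31240) = (-41856 - 41642)*((½)/(-213) - 31240) = -83498*((½)*(-1/213) - 31240) = -83498*(-1/426 - 31240) = -83498*(-13308241/426) = 555605753509/213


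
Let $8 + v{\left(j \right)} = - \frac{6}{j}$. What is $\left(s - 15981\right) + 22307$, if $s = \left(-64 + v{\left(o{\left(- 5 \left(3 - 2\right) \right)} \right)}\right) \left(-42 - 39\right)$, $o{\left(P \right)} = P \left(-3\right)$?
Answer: $\frac{60952}{5} \approx 12190.0$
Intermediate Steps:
$o{\left(P \right)} = - 3 P$
$v{\left(j \right)} = -8 - \frac{6}{j}$
$s = \frac{29322}{5}$ ($s = \left(-64 - \left(8 + \frac{6}{\left(-3\right) \left(- 5 \left(3 - 2\right)\right)}\right)\right) \left(-42 - 39\right) = \left(-64 - \left(8 + \frac{6}{\left(-3\right) \left(\left(-5\right) 1\right)}\right)\right) \left(-42 - 39\right) = \left(-64 - \left(8 + \frac{6}{\left(-3\right) \left(-5\right)}\right)\right) \left(-81\right) = \left(-64 - \left(8 + \frac{6}{15}\right)\right) \left(-81\right) = \left(-64 - \frac{42}{5}\right) \left(-81\right) = \left(- \frac{362}{5}\right) \left(-81\right) = \frac{29322}{5} \approx 5864.4$)
$\left(s - 15981\right) + 22307 = \left(\frac{29322}{5} - 15981\right) + 22307 = - \frac{50583}{5} + 22307 = \frac{60952}{5}$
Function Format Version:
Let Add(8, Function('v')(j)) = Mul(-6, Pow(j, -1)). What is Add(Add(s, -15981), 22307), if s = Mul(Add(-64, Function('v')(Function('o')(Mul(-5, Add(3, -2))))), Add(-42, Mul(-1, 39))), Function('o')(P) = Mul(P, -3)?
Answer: Rational(60952, 5) ≈ 12190.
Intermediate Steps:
Function('o')(P) = Mul(-3, P)
Function('v')(j) = Add(-8, Mul(-6, Pow(j, -1)))
s = Rational(29322, 5) (s = Mul(Add(-64, Add(-8, Mul(-6, Pow(Mul(-3, Mul(-5, Add(3, -2))), -1)))), Add(-42, Mul(-1, 39))) = Mul(Add(-64, Add(-8, Mul(-6, Pow(Mul(-3, Mul(-5, 1)), -1)))), Add(-42, -39)) = Mul(Add(-64, Add(-8, Mul(-6, Pow(Mul(-3, -5), -1)))), -81) = Mul(Add(-64, Add(-8, Mul(-6, Pow(15, -1)))), -81) = Mul(Add(-64, Add(-8, Mul(-6, Rational(1, 15)))), -81) = Mul(Add(-64, Add(-8, Rational(-2, 5))), -81) = Mul(Add(-64, Rational(-42, 5)), -81) = Mul(Rational(-362, 5), -81) = Rational(29322, 5) ≈ 5864.4)
Add(Add(s, -15981), 22307) = Add(Add(Rational(29322, 5), -15981), 22307) = Add(Rational(-50583, 5), 22307) = Rational(60952, 5)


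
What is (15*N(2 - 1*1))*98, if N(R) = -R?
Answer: -1470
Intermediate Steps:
(15*N(2 - 1*1))*98 = (15*(-(2 - 1*1)))*98 = (15*(-(2 - 1)))*98 = (15*(-1*1))*98 = (15*(-1))*98 = -15*98 = -1470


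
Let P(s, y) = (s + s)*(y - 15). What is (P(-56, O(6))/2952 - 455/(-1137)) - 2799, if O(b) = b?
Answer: -130446410/46617 ≈ -2798.3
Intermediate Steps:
P(s, y) = 2*s*(-15 + y) (P(s, y) = (2*s)*(-15 + y) = 2*s*(-15 + y))
(P(-56, O(6))/2952 - 455/(-1137)) - 2799 = ((2*(-56)*(-15 + 6))/2952 - 455/(-1137)) - 2799 = ((2*(-56)*(-9))*(1/2952) - 455*(-1/1137)) - 2799 = (1008*(1/2952) + 455/1137) - 2799 = (14/41 + 455/1137) - 2799 = 34573/46617 - 2799 = -130446410/46617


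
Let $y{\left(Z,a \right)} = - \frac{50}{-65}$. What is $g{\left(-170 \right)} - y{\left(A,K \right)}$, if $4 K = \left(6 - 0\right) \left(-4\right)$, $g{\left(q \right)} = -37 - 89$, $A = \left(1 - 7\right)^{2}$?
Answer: $- \frac{1648}{13} \approx -126.77$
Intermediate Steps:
$A = 36$ ($A = \left(-6\right)^{2} = 36$)
$g{\left(q \right)} = -126$
$K = -6$ ($K = \frac{\left(6 - 0\right) \left(-4\right)}{4} = \frac{\left(6 + \left(-5 + 5\right)\right) \left(-4\right)}{4} = \frac{\left(6 + 0\right) \left(-4\right)}{4} = \frac{6 \left(-4\right)}{4} = \frac{1}{4} \left(-24\right) = -6$)
$y{\left(Z,a \right)} = \frac{10}{13}$ ($y{\left(Z,a \right)} = \left(-50\right) \left(- \frac{1}{65}\right) = \frac{10}{13}$)
$g{\left(-170 \right)} - y{\left(A,K \right)} = -126 - \frac{10}{13} = - \frac{1648}{13}$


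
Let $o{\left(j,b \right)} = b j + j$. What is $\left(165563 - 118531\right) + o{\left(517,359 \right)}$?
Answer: $233152$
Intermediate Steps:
$o{\left(j,b \right)} = j + b j$
$\left(165563 - 118531\right) + o{\left(517,359 \right)} = \left(165563 - 118531\right) + 517 \left(1 + 359\right) = 47032 + 517 \cdot 360 = 47032 + 186120 = 233152$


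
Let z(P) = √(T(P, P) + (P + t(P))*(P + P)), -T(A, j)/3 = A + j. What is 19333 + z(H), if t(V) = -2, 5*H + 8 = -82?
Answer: 19333 + 6*√23 ≈ 19362.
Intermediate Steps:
H = -18 (H = -8/5 + (⅕)*(-82) = -8/5 - 82/5 = -18)
T(A, j) = -3*A - 3*j (T(A, j) = -3*(A + j) = -3*A - 3*j)
z(P) = √(-6*P + 2*P*(-2 + P)) (z(P) = √((-3*P - 3*P) + (P - 2)*(P + P)) = √(-6*P + (-2 + P)*(2*P)) = √(-6*P + 2*P*(-2 + P)))
19333 + z(H) = 19333 + √2*√(-18*(-5 - 18)) = 19333 + √2*√(-18*(-23)) = 19333 + √2*√414 = 19333 + √2*(3*√46) = 19333 + 6*√23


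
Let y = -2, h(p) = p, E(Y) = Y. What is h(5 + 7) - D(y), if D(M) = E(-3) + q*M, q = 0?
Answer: 15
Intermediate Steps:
D(M) = -3 (D(M) = -3 + 0*M = -3 + 0 = -3)
h(5 + 7) - D(y) = (5 + 7) - 1*(-3) = 12 + 3 = 15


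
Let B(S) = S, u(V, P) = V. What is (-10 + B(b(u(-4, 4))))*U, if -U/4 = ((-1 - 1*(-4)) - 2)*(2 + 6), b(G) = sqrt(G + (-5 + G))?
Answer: 320 - 32*I*sqrt(13) ≈ 320.0 - 115.38*I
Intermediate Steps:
b(G) = sqrt(-5 + 2*G)
U = -32 (U = -4*((-1 - 1*(-4)) - 2)*(2 + 6) = -4*((-1 + 4) - 2)*8 = -4*(3 - 2)*8 = -4*8 = -32)
(-10 + B(b(u(-4, 4))))*U = (-10 + sqrt(-5 + 2*(-4)))*(-32) = (-10 + sqrt(-5 - 8))*(-32) = (-10 + sqrt(-13))*(-32) = (-10 + I*sqrt(13))*(-32) = 320 - 32*I*sqrt(13)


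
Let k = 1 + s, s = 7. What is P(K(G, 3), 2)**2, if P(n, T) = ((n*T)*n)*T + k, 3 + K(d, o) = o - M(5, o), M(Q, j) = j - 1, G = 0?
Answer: 576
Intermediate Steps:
M(Q, j) = -1 + j
k = 8 (k = 1 + 7 = 8)
K(d, o) = -2 (K(d, o) = -3 + (o - (-1 + o)) = -3 + (o + (1 - o)) = -3 + 1 = -2)
P(n, T) = 8 + T**2*n**2 (P(n, T) = ((n*T)*n)*T + 8 = ((T*n)*n)*T + 8 = (T*n**2)*T + 8 = T**2*n**2 + 8 = 8 + T**2*n**2)
P(K(G, 3), 2)**2 = (8 + 2**2*(-2)**2)**2 = (8 + 4*4)**2 = (8 + 16)**2 = 24**2 = 576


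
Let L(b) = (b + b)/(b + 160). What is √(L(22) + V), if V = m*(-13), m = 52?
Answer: I*√5595954/91 ≈ 25.995*I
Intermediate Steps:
L(b) = 2*b/(160 + b) (L(b) = (2*b)/(160 + b) = 2*b/(160 + b))
V = -676 (V = 52*(-13) = -676)
√(L(22) + V) = √(2*22/(160 + 22) - 676) = √(2*22/182 - 676) = √(2*22*(1/182) - 676) = √(22/91 - 676) = √(-61494/91) = I*√5595954/91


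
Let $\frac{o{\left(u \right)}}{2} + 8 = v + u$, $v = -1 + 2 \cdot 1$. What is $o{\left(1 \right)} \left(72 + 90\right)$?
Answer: $-1944$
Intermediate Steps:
$v = 1$ ($v = -1 + 2 = 1$)
$o{\left(u \right)} = -14 + 2 u$ ($o{\left(u \right)} = -16 + 2 \left(1 + u\right) = -16 + \left(2 + 2 u\right) = -14 + 2 u$)
$o{\left(1 \right)} \left(72 + 90\right) = \left(-14 + 2 \cdot 1\right) \left(72 + 90\right) = \left(-14 + 2\right) 162 = \left(-12\right) 162 = -1944$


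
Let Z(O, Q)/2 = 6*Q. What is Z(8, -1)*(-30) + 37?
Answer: 397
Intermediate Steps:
Z(O, Q) = 12*Q (Z(O, Q) = 2*(6*Q) = 12*Q)
Z(8, -1)*(-30) + 37 = (12*(-1))*(-30) + 37 = -12*(-30) + 37 = 360 + 37 = 397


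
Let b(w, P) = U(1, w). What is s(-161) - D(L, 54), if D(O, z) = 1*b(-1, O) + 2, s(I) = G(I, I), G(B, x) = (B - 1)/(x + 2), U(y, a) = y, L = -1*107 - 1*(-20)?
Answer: -105/53 ≈ -1.9811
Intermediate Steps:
L = -87 (L = -107 + 20 = -87)
b(w, P) = 1
G(B, x) = (-1 + B)/(2 + x)
s(I) = (-1 + I)/(2 + I)
D(O, z) = 3 (D(O, z) = 1*1 + 2 = 1 + 2 = 3)
s(-161) - D(L, 54) = (-1 - 161)/(2 - 161) - 1*3 = -162/(-159) - 3 = -1/159*(-162) - 3 = 54/53 - 3 = -105/53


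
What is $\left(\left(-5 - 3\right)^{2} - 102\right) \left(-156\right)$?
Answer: $5928$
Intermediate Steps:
$\left(\left(-5 - 3\right)^{2} - 102\right) \left(-156\right) = \left(\left(-8\right)^{2} - 102\right) \left(-156\right) = \left(64 - 102\right) \left(-156\right) = \left(-38\right) \left(-156\right) = 5928$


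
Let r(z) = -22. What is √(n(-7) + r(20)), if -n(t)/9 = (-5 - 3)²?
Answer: I*√598 ≈ 24.454*I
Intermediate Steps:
n(t) = -576 (n(t) = -9*(-5 - 3)² = -9*(-8)² = -9*64 = -576)
√(n(-7) + r(20)) = √(-576 - 22) = √(-598) = I*√598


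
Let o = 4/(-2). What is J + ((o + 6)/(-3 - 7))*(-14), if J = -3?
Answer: 13/5 ≈ 2.6000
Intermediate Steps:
o = -2 (o = 4*(-1/2) = -2)
J + ((o + 6)/(-3 - 7))*(-14) = -3 + ((-2 + 6)/(-3 - 7))*(-14) = -3 + (4/(-10))*(-14) = -3 + (4*(-1/10))*(-14) = -3 - 2/5*(-14) = -3 + 28/5 = 13/5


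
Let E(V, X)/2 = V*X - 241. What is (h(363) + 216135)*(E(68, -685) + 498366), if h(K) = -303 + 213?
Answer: 87438596580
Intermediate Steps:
h(K) = -90
E(V, X) = -482 + 2*V*X (E(V, X) = 2*(V*X - 241) = 2*(-241 + V*X) = -482 + 2*V*X)
(h(363) + 216135)*(E(68, -685) + 498366) = (-90 + 216135)*((-482 + 2*68*(-685)) + 498366) = 216045*((-482 - 93160) + 498366) = 216045*(-93642 + 498366) = 216045*404724 = 87438596580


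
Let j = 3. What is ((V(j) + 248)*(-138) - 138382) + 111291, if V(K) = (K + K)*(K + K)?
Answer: -66283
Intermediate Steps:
V(K) = 4*K² (V(K) = (2*K)*(2*K) = 4*K²)
((V(j) + 248)*(-138) - 138382) + 111291 = ((4*3² + 248)*(-138) - 138382) + 111291 = ((4*9 + 248)*(-138) - 138382) + 111291 = ((36 + 248)*(-138) - 138382) + 111291 = (284*(-138) - 138382) + 111291 = (-39192 - 138382) + 111291 = -177574 + 111291 = -66283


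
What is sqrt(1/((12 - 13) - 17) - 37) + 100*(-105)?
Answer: -10500 + I*sqrt(1334)/6 ≈ -10500.0 + 6.0873*I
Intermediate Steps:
sqrt(1/((12 - 13) - 17) - 37) + 100*(-105) = sqrt(1/(-1 - 17) - 37) - 10500 = sqrt(1/(-18) - 37) - 10500 = sqrt(-1/18 - 37) - 10500 = sqrt(-667/18) - 10500 = I*sqrt(1334)/6 - 10500 = -10500 + I*sqrt(1334)/6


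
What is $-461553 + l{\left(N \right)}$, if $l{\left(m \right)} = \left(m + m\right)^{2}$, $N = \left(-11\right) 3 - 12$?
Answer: $-453453$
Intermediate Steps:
$N = -45$ ($N = -33 - 12 = -45$)
$l{\left(m \right)} = 4 m^{2}$ ($l{\left(m \right)} = \left(2 m\right)^{2} = 4 m^{2}$)
$-461553 + l{\left(N \right)} = -461553 + 4 \left(-45\right)^{2} = -461553 + 4 \cdot 2025 = -461553 + 8100 = -453453$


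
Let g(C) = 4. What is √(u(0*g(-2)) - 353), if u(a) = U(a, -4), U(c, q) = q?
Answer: I*√357 ≈ 18.894*I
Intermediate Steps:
u(a) = -4
√(u(0*g(-2)) - 353) = √(-4 - 353) = √(-357) = I*√357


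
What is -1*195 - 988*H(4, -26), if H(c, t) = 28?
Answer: -27859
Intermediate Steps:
-1*195 - 988*H(4, -26) = -1*195 - 988*28 = -195 - 27664 = -27859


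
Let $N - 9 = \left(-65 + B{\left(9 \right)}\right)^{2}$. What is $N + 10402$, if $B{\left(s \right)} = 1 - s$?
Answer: $15740$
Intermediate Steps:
$N = 5338$ ($N = 9 + \left(-65 + \left(1 - 9\right)\right)^{2} = 9 + \left(-65 - 8\right)^{2} = 9 + \left(-73\right)^{2} = 9 + 5329 = 5338$)
$N + 10402 = 5338 + 10402 = 15740$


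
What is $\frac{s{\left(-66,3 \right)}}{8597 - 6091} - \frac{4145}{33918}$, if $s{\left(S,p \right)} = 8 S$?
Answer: $- \frac{14148037}{42499254} \approx -0.3329$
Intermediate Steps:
$\frac{s{\left(-66,3 \right)}}{8597 - 6091} - \frac{4145}{33918} = \frac{8 \left(-66\right)}{8597 - 6091} - \frac{4145}{33918} = - \frac{528}{2506} - \frac{4145}{33918} = \left(-528\right) \frac{1}{2506} - \frac{4145}{33918} = - \frac{264}{1253} - \frac{4145}{33918} = - \frac{14148037}{42499254}$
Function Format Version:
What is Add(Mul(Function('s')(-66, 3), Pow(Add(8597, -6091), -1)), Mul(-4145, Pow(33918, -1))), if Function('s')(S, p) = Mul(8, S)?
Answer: Rational(-14148037, 42499254) ≈ -0.33290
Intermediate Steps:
Add(Mul(Function('s')(-66, 3), Pow(Add(8597, -6091), -1)), Mul(-4145, Pow(33918, -1))) = Add(Mul(Mul(8, -66), Pow(Add(8597, -6091), -1)), Mul(-4145, Pow(33918, -1))) = Add(Mul(-528, Pow(2506, -1)), Mul(-4145, Rational(1, 33918))) = Add(Mul(-528, Rational(1, 2506)), Rational(-4145, 33918)) = Add(Rational(-264, 1253), Rational(-4145, 33918)) = Rational(-14148037, 42499254)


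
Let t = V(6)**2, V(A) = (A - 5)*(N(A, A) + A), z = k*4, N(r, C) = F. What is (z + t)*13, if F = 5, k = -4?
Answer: 1365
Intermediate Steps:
N(r, C) = 5
z = -16 (z = -4*4 = -16)
V(A) = (-5 + A)*(5 + A) (V(A) = (A - 5)*(5 + A) = (-5 + A)*(5 + A))
t = 121 (t = (-25 + 6**2)**2 = (-25 + 36)**2 = 11**2 = 121)
(z + t)*13 = (-16 + 121)*13 = 105*13 = 1365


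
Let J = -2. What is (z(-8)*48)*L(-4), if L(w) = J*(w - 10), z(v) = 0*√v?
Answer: 0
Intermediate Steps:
z(v) = 0
L(w) = 20 - 2*w (L(w) = -2*(w - 10) = -2*(-10 + w) = 20 - 2*w)
(z(-8)*48)*L(-4) = (0*48)*(20 - 2*(-4)) = 0*(20 + 8) = 0*28 = 0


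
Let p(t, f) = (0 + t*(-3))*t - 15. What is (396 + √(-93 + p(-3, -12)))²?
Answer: 156681 + 2376*I*√15 ≈ 1.5668e+5 + 9202.2*I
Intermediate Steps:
p(t, f) = -15 - 3*t² (p(t, f) = (0 - 3*t)*t - 15 = (-3*t)*t - 15 = -3*t² - 15 = -15 - 3*t²)
(396 + √(-93 + p(-3, -12)))² = (396 + √(-93 + (-15 - 3*(-3)²)))² = (396 + √(-93 + (-15 - 3*9)))² = (396 + √(-93 + (-15 - 27)))² = (396 + √(-93 - 42))² = (396 + √(-135))² = (396 + 3*I*√15)²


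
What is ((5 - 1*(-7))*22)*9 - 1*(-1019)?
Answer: 3395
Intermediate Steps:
((5 - 1*(-7))*22)*9 - 1*(-1019) = ((5 + 7)*22)*9 + 1019 = (12*22)*9 + 1019 = 264*9 + 1019 = 2376 + 1019 = 3395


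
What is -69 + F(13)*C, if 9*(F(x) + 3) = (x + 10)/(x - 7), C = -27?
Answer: 1/2 ≈ 0.50000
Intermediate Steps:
F(x) = -3 + (10 + x)/(9*(-7 + x)) (F(x) = -3 + ((x + 10)/(x - 7))/9 = -3 + ((10 + x)/(-7 + x))/9 = -3 + (10 + x)/(9*(-7 + x)))
-69 + F(13)*C = -69 + ((199 - 26*13)/(9*(-7 + 13)))*(-27) = -69 + ((1/9)*(199 - 338)/6)*(-27) = -69 + ((1/9)*(1/6)*(-139))*(-27) = -69 - 139/54*(-27) = -69 + 139/2 = 1/2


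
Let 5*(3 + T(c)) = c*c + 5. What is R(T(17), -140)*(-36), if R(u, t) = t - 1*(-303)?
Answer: -5868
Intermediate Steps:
T(c) = -2 + c²/5 (T(c) = -3 + (c*c + 5)/5 = -3 + (c² + 5)/5 = -3 + (5 + c²)/5 = -3 + (1 + c²/5) = -2 + c²/5)
R(u, t) = 303 + t (R(u, t) = t + 303 = 303 + t)
R(T(17), -140)*(-36) = (303 - 140)*(-36) = 163*(-36) = -5868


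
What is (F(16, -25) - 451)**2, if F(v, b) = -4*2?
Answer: 210681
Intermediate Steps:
F(v, b) = -8
(F(16, -25) - 451)**2 = (-8 - 451)**2 = (-459)**2 = 210681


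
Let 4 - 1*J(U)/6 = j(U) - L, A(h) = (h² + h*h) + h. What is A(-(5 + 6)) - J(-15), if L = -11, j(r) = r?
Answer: 183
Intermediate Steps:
A(h) = h + 2*h² (A(h) = (h² + h²) + h = 2*h² + h = h + 2*h²)
J(U) = -42 - 6*U (J(U) = 24 - 6*(U - 1*(-11)) = 24 - 6*(U + 11) = 24 - 6*(11 + U) = 24 + (-66 - 6*U) = -42 - 6*U)
A(-(5 + 6)) - J(-15) = (-(5 + 6))*(1 + 2*(-(5 + 6))) - (-42 - 6*(-15)) = (-1*11)*(1 + 2*(-1*11)) - (-42 + 90) = -11*(1 + 2*(-11)) - 1*48 = -11*(1 - 22) - 48 = -11*(-21) - 48 = 231 - 48 = 183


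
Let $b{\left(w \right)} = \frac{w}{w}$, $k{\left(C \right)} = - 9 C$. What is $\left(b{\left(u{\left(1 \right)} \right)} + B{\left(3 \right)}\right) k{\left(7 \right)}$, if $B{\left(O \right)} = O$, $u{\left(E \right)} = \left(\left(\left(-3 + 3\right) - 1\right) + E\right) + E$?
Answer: $-252$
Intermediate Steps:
$u{\left(E \right)} = -1 + 2 E$ ($u{\left(E \right)} = \left(\left(0 - 1\right) + E\right) + E = \left(-1 + E\right) + E = -1 + 2 E$)
$b{\left(w \right)} = 1$
$\left(b{\left(u{\left(1 \right)} \right)} + B{\left(3 \right)}\right) k{\left(7 \right)} = \left(1 + 3\right) \left(\left(-9\right) 7\right) = 4 \left(-63\right) = -252$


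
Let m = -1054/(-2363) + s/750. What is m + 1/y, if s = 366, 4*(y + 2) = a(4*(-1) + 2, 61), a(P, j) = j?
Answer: 929637/920875 ≈ 1.0095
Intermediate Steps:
y = 53/4 (y = -2 + (1/4)*61 = -2 + 61/4 = 53/4 ≈ 13.250)
m = 16229/17375 (m = -1054/(-2363) + 366/750 = -1054*(-1/2363) + 366*(1/750) = 62/139 + 61/125 = 16229/17375 ≈ 0.93404)
m + 1/y = 16229/17375 + 1/(53/4) = 16229/17375 + 4/53 = 929637/920875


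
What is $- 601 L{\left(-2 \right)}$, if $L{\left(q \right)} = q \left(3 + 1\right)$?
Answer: $4808$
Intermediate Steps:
$L{\left(q \right)} = 4 q$ ($L{\left(q \right)} = q 4 = 4 q$)
$- 601 L{\left(-2 \right)} = - 601 \cdot 4 \left(-2\right) = \left(-601\right) \left(-8\right) = 4808$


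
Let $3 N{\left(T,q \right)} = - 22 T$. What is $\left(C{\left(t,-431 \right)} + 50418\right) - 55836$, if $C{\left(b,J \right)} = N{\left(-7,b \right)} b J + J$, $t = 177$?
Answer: $-3921915$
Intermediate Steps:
$N{\left(T,q \right)} = - \frac{22 T}{3}$ ($N{\left(T,q \right)} = \frac{\left(-22\right) T}{3} = - \frac{22 T}{3}$)
$C{\left(b,J \right)} = J + \frac{154 J b}{3}$ ($C{\left(b,J \right)} = \left(- \frac{22}{3}\right) \left(-7\right) b J + J = \frac{154 b}{3} J + J = \frac{154 J b}{3} + J = J + \frac{154 J b}{3}$)
$\left(C{\left(t,-431 \right)} + 50418\right) - 55836 = \left(\frac{1}{3} \left(-431\right) \left(3 + 154 \cdot 177\right) + 50418\right) - 55836 = \left(\frac{1}{3} \left(-431\right) \left(3 + 27258\right) + 50418\right) - 55836 = \left(\frac{1}{3} \left(-431\right) 27261 + 50418\right) - 55836 = \left(-3916497 + 50418\right) - 55836 = -3866079 - 55836 = -3921915$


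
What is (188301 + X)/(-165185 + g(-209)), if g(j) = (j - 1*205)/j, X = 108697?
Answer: -62072582/34523251 ≈ -1.7980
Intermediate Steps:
g(j) = (-205 + j)/j (g(j) = (j - 205)/j = (-205 + j)/j)
(188301 + X)/(-165185 + g(-209)) = (188301 + 108697)/(-165185 + (-205 - 209)/(-209)) = 296998/(-165185 - 1/209*(-414)) = 296998/(-165185 + 414/209) = 296998/(-34523251/209) = 296998*(-209/34523251) = -62072582/34523251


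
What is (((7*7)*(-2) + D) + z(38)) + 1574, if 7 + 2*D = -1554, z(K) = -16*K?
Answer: 175/2 ≈ 87.500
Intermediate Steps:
D = -1561/2 (D = -7/2 + (1/2)*(-1554) = -7/2 - 777 = -1561/2 ≈ -780.50)
(((7*7)*(-2) + D) + z(38)) + 1574 = (((7*7)*(-2) - 1561/2) - 16*38) + 1574 = ((49*(-2) - 1561/2) - 608) + 1574 = ((-98 - 1561/2) - 608) + 1574 = (-1757/2 - 608) + 1574 = -2973/2 + 1574 = 175/2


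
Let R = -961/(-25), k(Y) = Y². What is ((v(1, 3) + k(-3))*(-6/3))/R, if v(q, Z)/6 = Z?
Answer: -1350/961 ≈ -1.4048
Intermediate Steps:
v(q, Z) = 6*Z
R = 961/25 (R = -961*(-1/25) = 961/25 ≈ 38.440)
((v(1, 3) + k(-3))*(-6/3))/R = ((6*3 + (-3)²)*(-6/3))/(961/25) = ((18 + 9)*(-6*⅓))*(25/961) = (27*(-2))*(25/961) = -54*25/961 = -1350/961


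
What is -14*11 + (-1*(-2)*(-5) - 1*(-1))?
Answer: -163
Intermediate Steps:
-14*11 + (-1*(-2)*(-5) - 1*(-1)) = -154 + (2*(-5) + 1) = -154 + (-10 + 1) = -154 - 9 = -163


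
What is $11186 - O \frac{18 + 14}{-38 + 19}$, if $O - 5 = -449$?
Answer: $\frac{198326}{19} \approx 10438.0$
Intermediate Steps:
$O = -444$ ($O = 5 - 449 = -444$)
$11186 - O \frac{18 + 14}{-38 + 19} = 11186 - - 444 \frac{18 + 14}{-38 + 19} = 11186 - - 444 \frac{32}{-19} = 11186 - - 444 \cdot 32 \left(- \frac{1}{19}\right) = 11186 - \left(-444\right) \left(- \frac{32}{19}\right) = 11186 - \frac{14208}{19} = \frac{198326}{19}$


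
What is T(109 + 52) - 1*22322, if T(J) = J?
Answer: -22161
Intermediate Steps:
T(109 + 52) - 1*22322 = (109 + 52) - 1*22322 = 161 - 22322 = -22161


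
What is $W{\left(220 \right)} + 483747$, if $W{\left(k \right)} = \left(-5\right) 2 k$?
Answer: $481547$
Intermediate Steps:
$W{\left(k \right)} = - 10 k$
$W{\left(220 \right)} + 483747 = \left(-10\right) 220 + 483747 = -2200 + 483747 = 481547$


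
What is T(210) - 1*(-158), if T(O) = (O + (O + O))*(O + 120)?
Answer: 208058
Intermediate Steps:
T(O) = 3*O*(120 + O) (T(O) = (O + 2*O)*(120 + O) = (3*O)*(120 + O) = 3*O*(120 + O))
T(210) - 1*(-158) = 3*210*(120 + 210) - 1*(-158) = 3*210*330 + 158 = 207900 + 158 = 208058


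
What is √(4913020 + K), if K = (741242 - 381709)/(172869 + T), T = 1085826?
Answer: √864862490440697215/419565 ≈ 2216.5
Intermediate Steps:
K = 359533/1258695 (K = (741242 - 381709)/(172869 + 1085826) = 359533/1258695 ≈ 0.28564)
√(4913020 + K) = √(4913020 + 359533/1258695) = √(6183994068433/1258695) = √864862490440697215/419565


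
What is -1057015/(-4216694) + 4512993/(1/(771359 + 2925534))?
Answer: 70351542937086980821/4216694 ≈ 1.6684e+13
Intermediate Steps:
-1057015/(-4216694) + 4512993/(1/(771359 + 2925534)) = -1057015*(-1/4216694) + 4512993/(1/3696893) = 1057015/4216694 + 4512993/(1/3696893) = 1057015/4216694 + 4512993*3696893 = 1057015/4216694 + 16684052230749 = 70351542937086980821/4216694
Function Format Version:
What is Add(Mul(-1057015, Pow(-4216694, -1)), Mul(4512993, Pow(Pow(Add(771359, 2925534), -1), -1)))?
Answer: Rational(70351542937086980821, 4216694) ≈ 1.6684e+13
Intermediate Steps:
Add(Mul(-1057015, Pow(-4216694, -1)), Mul(4512993, Pow(Pow(Add(771359, 2925534), -1), -1))) = Add(Mul(-1057015, Rational(-1, 4216694)), Mul(4512993, Pow(Pow(3696893, -1), -1))) = Add(Rational(1057015, 4216694), Mul(4512993, Pow(Rational(1, 3696893), -1))) = Add(Rational(1057015, 4216694), Mul(4512993, 3696893)) = Add(Rational(1057015, 4216694), 16684052230749) = Rational(70351542937086980821, 4216694)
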